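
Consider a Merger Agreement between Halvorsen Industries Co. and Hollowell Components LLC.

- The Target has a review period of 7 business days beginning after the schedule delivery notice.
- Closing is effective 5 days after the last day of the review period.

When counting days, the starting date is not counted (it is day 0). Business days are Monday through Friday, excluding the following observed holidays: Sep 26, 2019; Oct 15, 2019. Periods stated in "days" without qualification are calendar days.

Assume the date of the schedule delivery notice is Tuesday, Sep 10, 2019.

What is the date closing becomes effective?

From Tuesday, Sep 10, 2019, 7 business days (Sep 11, Sep 12, Sep 13, Sep 16, Sep 17, Sep 18, Sep 19, skipping weekends) brings us to Thursday, Sep 19, 2019, which is the last day of the review period.
Adding 5 calendar days to Sep 19, 2019 gives Sep 24, 2019, which is the date closing becomes effective.

Sep 24, 2019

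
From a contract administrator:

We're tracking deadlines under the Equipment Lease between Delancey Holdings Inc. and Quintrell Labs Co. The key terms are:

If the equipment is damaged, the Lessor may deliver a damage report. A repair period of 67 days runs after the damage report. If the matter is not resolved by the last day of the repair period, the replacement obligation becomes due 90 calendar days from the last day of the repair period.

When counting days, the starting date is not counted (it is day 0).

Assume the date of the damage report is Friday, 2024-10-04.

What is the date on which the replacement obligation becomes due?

The last day of the repair period: 2024-10-04 + 67 days = 2024-12-10.
Adding 90 calendar days to 2024-12-10 gives 2025-03-10, which is the date on which the replacement obligation becomes due.

2025-03-10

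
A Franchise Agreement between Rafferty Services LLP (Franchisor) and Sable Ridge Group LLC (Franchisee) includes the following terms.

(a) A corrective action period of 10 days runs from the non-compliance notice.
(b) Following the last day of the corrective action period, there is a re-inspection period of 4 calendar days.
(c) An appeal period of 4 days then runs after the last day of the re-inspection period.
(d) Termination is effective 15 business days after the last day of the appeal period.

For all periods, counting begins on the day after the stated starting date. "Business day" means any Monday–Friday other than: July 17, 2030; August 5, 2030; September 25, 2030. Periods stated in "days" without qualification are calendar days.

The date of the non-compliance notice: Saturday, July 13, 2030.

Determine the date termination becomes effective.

August 22, 2030

The last day of the corrective action period: July 13, 2030 + 10 days = July 23, 2030.
The last day of the re-inspection period: 4 calendar days after July 23, 2030 is July 27, 2030.
The last day of the appeal period: July 27, 2030 + 4 days = July 31, 2030.
The date termination becomes effective: 15 business days after Wednesday, July 31, 2030, skipping weekends and the listed holiday on Aug 5 — Aug 1, Aug 2, Aug 6, Aug 7, …, Aug 20, Aug 21, Aug 22 — lands on Thursday, August 22, 2030.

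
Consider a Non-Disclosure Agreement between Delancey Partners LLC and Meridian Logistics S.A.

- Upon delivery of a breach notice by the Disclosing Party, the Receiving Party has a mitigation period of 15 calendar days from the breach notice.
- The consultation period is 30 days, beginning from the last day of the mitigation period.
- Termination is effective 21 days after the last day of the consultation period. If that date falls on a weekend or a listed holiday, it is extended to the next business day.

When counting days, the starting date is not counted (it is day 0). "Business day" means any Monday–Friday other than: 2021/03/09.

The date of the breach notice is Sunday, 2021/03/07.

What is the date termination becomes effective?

2021/05/12

The last day of the mitigation period: 2021/03/07 + 15 days = 2021/03/22.
The last day of the consultation period: 2021/03/22 + 30 days = 2021/04/21.
The date termination becomes effective: 2021/04/21 + 21 days = 2021/05/12. 2021/05/12 is a Wednesday and is not a listed holiday, so no roll-forward applies.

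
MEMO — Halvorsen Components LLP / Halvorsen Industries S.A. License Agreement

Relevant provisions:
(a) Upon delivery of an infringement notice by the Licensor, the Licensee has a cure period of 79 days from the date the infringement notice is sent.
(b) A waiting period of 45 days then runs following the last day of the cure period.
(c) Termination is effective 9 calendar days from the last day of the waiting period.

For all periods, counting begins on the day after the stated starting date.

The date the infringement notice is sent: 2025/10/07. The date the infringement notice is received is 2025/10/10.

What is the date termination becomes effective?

The last day of the cure period: 79 calendar days after 2025/10/07 is 2025/12/25.
The last day of the waiting period: 2025/12/25 + 45 days = 2026/02/08.
Adding 9 calendar days to 2026/02/08 gives 2026/02/17, which is the date termination becomes effective.

2026/02/17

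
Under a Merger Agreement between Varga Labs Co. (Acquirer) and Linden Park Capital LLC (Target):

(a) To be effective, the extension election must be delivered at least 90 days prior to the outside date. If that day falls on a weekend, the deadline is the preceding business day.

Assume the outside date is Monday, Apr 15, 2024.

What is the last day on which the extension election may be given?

Jan 16, 2024

Apr 15, 2024 minus 90 days is Jan 16, 2024. That is a Tuesday, so no adjustment is needed.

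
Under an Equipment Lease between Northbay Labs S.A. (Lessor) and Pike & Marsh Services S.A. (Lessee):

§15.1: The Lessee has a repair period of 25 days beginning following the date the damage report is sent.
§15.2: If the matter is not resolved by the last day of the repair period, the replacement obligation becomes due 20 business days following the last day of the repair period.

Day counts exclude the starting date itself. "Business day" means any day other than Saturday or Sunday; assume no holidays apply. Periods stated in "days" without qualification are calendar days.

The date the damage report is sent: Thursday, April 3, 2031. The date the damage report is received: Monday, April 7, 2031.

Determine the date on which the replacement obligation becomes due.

Adding 25 calendar days to April 3, 2031 gives April 28, 2031, which is the last day of the repair period.
From Monday, April 28, 2031, 20 business days (Apr 29, Apr 30, May 1, May 2, …, May 22, May 23, May 26, skipping weekends) brings us to Monday, May 26, 2031, which is the date on which the replacement obligation becomes due.

May 26, 2031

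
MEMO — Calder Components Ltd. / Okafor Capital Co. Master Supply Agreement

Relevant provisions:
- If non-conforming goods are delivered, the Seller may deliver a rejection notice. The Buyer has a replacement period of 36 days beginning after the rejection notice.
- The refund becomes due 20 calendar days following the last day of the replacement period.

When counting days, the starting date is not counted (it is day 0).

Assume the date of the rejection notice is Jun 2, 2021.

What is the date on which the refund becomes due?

Jul 28, 2021

Adding 36 calendar days to Jun 2, 2021 gives Jul 8, 2021, which is the last day of the replacement period.
The date on which the refund becomes due: Jul 8, 2021 + 20 days = Jul 28, 2021.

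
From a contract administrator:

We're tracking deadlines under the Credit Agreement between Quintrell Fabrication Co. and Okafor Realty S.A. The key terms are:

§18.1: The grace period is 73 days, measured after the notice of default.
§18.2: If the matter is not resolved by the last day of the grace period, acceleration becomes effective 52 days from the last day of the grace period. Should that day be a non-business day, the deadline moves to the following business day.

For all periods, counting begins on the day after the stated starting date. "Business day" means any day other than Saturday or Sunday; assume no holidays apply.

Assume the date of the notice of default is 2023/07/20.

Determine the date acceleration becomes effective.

2023/11/22

The last day of the grace period: 2023/07/20 + 73 days = 2023/10/01.
The date acceleration becomes effective: 2023/10/01 + 52 days = 2023/11/22. 2023/11/22 is a Wednesday, so no roll-forward applies.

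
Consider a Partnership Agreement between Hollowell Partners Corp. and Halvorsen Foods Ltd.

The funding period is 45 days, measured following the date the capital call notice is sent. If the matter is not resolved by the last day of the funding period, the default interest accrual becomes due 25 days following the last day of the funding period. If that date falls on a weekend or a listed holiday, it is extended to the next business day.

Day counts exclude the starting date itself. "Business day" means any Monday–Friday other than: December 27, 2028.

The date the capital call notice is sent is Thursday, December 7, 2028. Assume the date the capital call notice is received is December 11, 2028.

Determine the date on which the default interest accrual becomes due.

February 15, 2029

The last day of the funding period: 45 calendar days after December 7, 2028 is January 21, 2029.
The date on which the default interest accrual becomes due: January 21, 2029 + 25 days = February 15, 2029. February 15, 2029 is a Thursday and is not a listed holiday, so no roll-forward applies.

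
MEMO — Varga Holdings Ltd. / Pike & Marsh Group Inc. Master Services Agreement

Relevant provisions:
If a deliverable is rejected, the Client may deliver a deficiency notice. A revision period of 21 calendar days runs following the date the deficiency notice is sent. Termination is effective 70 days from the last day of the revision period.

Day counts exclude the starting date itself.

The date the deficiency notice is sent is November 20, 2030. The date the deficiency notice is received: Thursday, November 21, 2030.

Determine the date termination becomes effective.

The last day of the revision period: 21 calendar days after November 20, 2030 is December 11, 2030.
The date termination becomes effective: 70 calendar days after December 11, 2030 is February 19, 2031.

February 19, 2031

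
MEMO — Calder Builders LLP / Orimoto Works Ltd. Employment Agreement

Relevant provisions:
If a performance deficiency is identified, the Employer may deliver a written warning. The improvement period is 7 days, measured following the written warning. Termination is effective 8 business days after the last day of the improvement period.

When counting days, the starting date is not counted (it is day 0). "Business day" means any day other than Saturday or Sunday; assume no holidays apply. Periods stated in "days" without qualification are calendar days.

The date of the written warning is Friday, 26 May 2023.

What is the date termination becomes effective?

14 June 2023

The last day of the improvement period: 26 May 2023 + 7 days = 2 June 2023.
The date termination becomes effective: counting 8 business days from Friday, 2 June 2023 (Jun 5, Jun 6, Jun 7, Jun 8, Jun 9, Jun 12, Jun 13, Jun 14, skipping weekends) reaches Wednesday, 14 June 2023.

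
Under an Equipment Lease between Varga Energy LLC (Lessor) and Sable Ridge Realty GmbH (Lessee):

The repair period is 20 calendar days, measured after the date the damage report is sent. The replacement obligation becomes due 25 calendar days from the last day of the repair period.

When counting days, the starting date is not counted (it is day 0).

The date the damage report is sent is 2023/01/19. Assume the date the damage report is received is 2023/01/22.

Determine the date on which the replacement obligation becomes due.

2023/03/05

The last day of the repair period: 2023/01/19 + 20 days = 2023/02/08.
The date on which the replacement obligation becomes due: 2023/02/08 + 25 days = 2023/03/05.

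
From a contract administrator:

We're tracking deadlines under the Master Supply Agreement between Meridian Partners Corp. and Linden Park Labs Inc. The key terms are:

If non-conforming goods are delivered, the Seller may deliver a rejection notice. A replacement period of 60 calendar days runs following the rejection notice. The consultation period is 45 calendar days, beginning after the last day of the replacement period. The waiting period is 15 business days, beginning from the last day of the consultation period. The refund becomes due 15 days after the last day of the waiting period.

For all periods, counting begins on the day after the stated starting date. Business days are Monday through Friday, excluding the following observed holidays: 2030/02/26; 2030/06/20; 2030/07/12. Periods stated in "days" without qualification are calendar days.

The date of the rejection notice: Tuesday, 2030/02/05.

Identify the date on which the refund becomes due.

2030/06/26

The last day of the replacement period: 60 calendar days after 2030/02/05 is 2030/04/06.
The last day of the consultation period: 45 calendar days after 2030/04/06 is 2030/05/21.
The last day of the waiting period: counting 15 business days from Tuesday, 2030/05/21 (May 22, May 23, May 24, May 27, …, Jun 7, Jun 10, Jun 11, skipping weekends) reaches Tuesday, 2030/06/11.
Adding 15 calendar days to 2030/06/11 gives 2030/06/26, which is the date on which the refund becomes due.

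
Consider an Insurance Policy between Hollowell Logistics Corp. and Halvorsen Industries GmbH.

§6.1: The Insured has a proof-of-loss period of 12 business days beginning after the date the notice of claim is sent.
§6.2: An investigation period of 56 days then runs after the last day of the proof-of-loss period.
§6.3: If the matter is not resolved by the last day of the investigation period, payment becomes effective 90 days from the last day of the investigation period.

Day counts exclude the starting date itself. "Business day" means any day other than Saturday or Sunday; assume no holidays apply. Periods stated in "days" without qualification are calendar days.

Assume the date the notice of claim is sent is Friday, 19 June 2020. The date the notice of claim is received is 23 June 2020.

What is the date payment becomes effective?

The last day of the proof-of-loss period: counting 12 business days from Friday, 19 June 2020 (Jun 22, Jun 23, Jun 24, Jun 25, …, Jul 3, Jul 6, Jul 7, skipping weekends) reaches Tuesday, 7 July 2020.
Adding 56 calendar days to 7 July 2020 gives 1 September 2020, which is the last day of the investigation period.
The date payment becomes effective: 1 September 2020 + 90 days = 30 November 2020.

30 November 2020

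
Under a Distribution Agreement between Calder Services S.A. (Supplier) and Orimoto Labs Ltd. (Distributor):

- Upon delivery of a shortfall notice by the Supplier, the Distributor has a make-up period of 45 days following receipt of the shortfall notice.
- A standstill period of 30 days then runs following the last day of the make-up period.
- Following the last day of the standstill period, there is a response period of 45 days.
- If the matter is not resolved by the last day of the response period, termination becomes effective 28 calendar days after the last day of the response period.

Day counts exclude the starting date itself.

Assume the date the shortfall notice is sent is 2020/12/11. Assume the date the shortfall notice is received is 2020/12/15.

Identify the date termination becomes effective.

Adding 45 calendar days to 2020/12/15 gives 2021/01/29, which is the last day of the make-up period.
The last day of the standstill period: 30 calendar days after 2021/01/29 is 2021/02/28.
The last day of the response period: 2021/02/28 + 45 days = 2021/04/14.
The date termination becomes effective: 2021/04/14 + 28 days = 2021/05/12.

2021/05/12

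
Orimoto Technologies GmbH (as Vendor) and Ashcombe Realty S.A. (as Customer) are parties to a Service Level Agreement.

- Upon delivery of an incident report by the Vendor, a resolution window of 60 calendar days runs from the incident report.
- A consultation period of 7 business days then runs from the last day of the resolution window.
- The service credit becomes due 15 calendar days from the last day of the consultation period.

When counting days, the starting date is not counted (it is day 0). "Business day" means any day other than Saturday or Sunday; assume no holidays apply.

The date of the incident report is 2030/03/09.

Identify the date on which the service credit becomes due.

2030/06/01

The last day of the resolution window: 60 calendar days after 2030/03/09 is 2030/05/08.
From Wednesday, 2030/05/08, 7 business days (May 9, May 10, May 13, May 14, May 15, May 16, May 17, skipping weekends) brings us to Friday, 2030/05/17, which is the last day of the consultation period.
The date on which the service credit becomes due: 15 calendar days after 2030/05/17 is 2030/06/01.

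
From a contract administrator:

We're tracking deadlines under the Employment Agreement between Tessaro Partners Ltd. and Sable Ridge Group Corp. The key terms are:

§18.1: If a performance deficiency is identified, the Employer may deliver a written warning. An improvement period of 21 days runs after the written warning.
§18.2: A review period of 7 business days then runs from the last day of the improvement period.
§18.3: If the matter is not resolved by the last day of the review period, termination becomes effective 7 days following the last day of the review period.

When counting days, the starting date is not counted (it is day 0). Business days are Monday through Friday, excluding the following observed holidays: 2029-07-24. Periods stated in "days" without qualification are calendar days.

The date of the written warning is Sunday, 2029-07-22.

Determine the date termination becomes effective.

The last day of the improvement period: 2029-07-22 + 21 days = 2029-08-12.
The last day of the review period: 7 business days after Sunday, 2029-08-12, skipping weekends — Aug 13, Aug 14, Aug 15, Aug 16, Aug 17, Aug 20, Aug 21 — lands on Tuesday, 2029-08-21.
Adding 7 calendar days to 2029-08-21 gives 2029-08-28, which is the date termination becomes effective.

2029-08-28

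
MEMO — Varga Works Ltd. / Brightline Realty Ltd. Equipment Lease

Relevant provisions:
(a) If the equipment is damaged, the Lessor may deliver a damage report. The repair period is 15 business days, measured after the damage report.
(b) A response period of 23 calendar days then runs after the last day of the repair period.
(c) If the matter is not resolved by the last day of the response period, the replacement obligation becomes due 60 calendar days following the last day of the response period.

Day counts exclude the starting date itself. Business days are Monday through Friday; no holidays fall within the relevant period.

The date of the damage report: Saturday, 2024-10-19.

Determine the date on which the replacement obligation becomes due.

2025-01-30

The last day of the repair period: 15 business days after Saturday, 2024-10-19, skipping weekends — Oct 21, Oct 22, Oct 23, Oct 24, …, Nov 6, Nov 7, Nov 8 — lands on Friday, 2024-11-08.
The last day of the response period: 2024-11-08 + 23 days = 2024-12-01.
The date on which the replacement obligation becomes due: 60 calendar days after 2024-12-01 is 2025-01-30.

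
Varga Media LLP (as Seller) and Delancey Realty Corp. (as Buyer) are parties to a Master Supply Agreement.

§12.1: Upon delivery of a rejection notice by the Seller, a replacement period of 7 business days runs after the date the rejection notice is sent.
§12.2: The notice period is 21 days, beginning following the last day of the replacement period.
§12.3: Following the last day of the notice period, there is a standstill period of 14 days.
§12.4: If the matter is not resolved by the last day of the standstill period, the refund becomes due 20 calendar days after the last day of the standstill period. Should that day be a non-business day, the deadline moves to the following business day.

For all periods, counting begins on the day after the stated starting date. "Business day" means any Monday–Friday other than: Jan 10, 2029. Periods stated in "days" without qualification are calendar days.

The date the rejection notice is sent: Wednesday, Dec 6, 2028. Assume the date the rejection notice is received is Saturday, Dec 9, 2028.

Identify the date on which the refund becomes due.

The last day of the replacement period: counting 7 business days from Wednesday, Dec 6, 2028 (Dec 7, Dec 8, Dec 11, Dec 12, Dec 13, Dec 14, Dec 15, skipping weekends) reaches Friday, Dec 15, 2028.
The last day of the notice period: 21 calendar days after Dec 15, 2028 is Jan 5, 2029.
The last day of the standstill period: 14 calendar days after Jan 5, 2029 is Jan 19, 2029.
The date on which the refund becomes due: 20 calendar days after Jan 19, 2029 is Feb 8, 2029. Feb 8, 2029 is a Thursday and is not a listed holiday, so no roll-forward applies.

Feb 8, 2029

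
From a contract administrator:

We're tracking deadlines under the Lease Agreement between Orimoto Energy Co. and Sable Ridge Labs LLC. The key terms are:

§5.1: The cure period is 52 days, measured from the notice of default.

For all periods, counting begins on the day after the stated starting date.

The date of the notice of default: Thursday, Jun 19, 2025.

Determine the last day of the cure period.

Aug 10, 2025

The last day of the cure period: 52 calendar days after Jun 19, 2025 is Aug 10, 2025.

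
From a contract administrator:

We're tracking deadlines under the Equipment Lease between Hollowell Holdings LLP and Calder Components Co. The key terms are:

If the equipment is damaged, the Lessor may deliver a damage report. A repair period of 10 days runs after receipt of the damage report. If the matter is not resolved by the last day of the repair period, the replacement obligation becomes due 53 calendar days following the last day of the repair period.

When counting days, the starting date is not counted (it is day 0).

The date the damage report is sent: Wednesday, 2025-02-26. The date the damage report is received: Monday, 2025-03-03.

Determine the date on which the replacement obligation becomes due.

Adding 10 calendar days to 2025-03-03 gives 2025-03-13, which is the last day of the repair period.
The date on which the replacement obligation becomes due: 53 calendar days after 2025-03-13 is 2025-05-05.

2025-05-05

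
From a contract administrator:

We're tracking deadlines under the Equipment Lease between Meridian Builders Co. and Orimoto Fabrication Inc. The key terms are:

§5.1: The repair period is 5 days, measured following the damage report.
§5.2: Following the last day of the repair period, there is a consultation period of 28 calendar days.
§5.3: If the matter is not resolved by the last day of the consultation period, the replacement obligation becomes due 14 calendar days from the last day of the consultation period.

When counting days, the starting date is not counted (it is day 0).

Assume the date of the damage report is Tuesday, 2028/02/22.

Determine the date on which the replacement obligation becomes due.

The last day of the repair period: 5 calendar days after 2028/02/22 is 2028/02/27.
The last day of the consultation period: 2028/02/27 + 28 days = 2028/03/26.
The date on which the replacement obligation becomes due: 2028/03/26 + 14 days = 2028/04/09.

2028/04/09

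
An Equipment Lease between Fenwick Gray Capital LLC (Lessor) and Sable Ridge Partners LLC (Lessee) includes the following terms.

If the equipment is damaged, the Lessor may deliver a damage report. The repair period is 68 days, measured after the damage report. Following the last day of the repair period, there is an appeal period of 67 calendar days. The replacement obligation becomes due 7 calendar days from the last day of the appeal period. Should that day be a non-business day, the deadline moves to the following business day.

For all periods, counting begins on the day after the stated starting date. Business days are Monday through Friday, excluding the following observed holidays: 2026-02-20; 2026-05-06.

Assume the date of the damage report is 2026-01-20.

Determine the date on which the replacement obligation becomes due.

2026-06-11

The last day of the repair period: 2026-01-20 + 68 days = 2026-03-29.
Adding 67 calendar days to 2026-03-29 gives 2026-06-04, which is the last day of the appeal period.
The date on which the replacement obligation becomes due: 2026-06-04 + 7 days = 2026-06-11. 2026-06-11 is a Thursday and is not a listed holiday, so no roll-forward applies.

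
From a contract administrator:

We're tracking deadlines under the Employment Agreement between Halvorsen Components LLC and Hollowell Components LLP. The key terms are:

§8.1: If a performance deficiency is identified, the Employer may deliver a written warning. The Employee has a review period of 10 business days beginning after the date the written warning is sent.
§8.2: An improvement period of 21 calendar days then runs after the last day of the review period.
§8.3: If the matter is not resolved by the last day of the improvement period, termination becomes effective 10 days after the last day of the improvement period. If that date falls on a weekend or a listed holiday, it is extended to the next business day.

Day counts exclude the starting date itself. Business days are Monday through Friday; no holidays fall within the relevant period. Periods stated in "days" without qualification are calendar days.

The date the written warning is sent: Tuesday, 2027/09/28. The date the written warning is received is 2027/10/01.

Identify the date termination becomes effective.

2027/11/12

The last day of the review period: 10 business days after Tuesday, 2027/09/28, skipping weekends — Sep 29, Sep 30, Oct 1, Oct 4, Oct 5, Oct 6, Oct 7, Oct 8, Oct 11, Oct 12 — lands on Tuesday, 2027/10/12.
The last day of the improvement period: 21 calendar days after 2027/10/12 is 2027/11/02.
The date termination becomes effective: 10 calendar days after 2027/11/02 is 2027/11/12. 2027/11/12 is a Friday, so no roll-forward applies.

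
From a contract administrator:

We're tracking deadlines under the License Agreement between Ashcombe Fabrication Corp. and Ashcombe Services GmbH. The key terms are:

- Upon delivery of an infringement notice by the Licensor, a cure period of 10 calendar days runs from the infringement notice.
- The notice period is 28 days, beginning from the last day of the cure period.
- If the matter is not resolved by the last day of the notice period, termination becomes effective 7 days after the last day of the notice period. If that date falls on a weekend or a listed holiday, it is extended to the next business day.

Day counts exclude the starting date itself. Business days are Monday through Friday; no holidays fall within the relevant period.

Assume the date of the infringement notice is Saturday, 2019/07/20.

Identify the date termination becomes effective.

The last day of the cure period: 2019/07/20 + 10 days = 2019/07/30.
The last day of the notice period: 28 calendar days after 2019/07/30 is 2019/08/27.
The date termination becomes effective: 7 calendar days after 2019/08/27 is 2019/09/03. 2019/09/03 is a Tuesday, so no roll-forward applies.

2019/09/03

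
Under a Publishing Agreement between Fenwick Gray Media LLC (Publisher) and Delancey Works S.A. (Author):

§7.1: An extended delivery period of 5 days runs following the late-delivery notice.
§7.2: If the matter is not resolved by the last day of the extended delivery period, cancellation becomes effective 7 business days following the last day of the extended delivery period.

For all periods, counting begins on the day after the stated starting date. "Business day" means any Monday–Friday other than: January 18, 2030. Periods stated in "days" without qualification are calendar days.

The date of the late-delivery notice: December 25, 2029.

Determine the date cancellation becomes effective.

Adding 5 calendar days to December 25, 2029 gives December 30, 2029, which is the last day of the extended delivery period.
From Sunday, December 30, 2029, 7 business days (Dec 31, Jan 1, Jan 2, Jan 3, Jan 4, Jan 7, Jan 8, skipping weekends) brings us to Tuesday, January 8, 2030, which is the date cancellation becomes effective.

January 8, 2030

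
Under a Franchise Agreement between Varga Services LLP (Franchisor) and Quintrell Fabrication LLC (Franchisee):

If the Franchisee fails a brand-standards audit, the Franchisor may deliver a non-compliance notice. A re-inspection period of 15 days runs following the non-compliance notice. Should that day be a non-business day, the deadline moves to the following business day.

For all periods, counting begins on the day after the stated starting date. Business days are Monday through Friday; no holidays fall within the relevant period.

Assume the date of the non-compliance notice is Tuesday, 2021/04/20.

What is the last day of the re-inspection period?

The last day of the re-inspection period: 15 calendar days after 2021/04/20 is 2021/05/05. 2021/05/05 is a Wednesday, so no roll-forward applies.

2021/05/05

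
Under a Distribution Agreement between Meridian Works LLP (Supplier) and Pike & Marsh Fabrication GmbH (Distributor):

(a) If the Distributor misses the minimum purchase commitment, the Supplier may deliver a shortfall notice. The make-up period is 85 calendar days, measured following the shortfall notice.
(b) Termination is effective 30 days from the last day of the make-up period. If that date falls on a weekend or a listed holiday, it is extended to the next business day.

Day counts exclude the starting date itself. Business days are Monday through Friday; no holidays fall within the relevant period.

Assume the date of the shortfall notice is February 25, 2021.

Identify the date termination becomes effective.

Adding 85 calendar days to February 25, 2021 gives May 21, 2021, which is the last day of the make-up period.
Adding 30 calendar days to May 21, 2021 gives June 20, 2021, which is the date termination becomes effective. That falls on a Sunday, so it rolls to the next business day, Monday, June 21, 2021.

June 21, 2021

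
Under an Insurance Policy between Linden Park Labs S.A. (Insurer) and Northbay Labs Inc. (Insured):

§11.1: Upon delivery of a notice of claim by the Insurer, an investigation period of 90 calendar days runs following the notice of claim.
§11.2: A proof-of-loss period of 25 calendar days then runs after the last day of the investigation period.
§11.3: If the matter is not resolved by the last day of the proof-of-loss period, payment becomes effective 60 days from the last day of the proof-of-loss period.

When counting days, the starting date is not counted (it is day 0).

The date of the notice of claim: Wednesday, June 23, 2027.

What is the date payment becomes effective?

The last day of the investigation period: June 23, 2027 + 90 days = September 21, 2027.
The last day of the proof-of-loss period: 25 calendar days after September 21, 2027 is October 16, 2027.
The date payment becomes effective: 60 calendar days after October 16, 2027 is December 15, 2027.

December 15, 2027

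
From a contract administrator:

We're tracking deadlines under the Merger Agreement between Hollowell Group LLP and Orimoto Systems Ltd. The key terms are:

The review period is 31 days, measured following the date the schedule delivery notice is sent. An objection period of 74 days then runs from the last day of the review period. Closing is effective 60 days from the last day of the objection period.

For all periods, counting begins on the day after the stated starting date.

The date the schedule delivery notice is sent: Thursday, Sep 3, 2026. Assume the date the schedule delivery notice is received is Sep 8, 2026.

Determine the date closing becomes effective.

Feb 15, 2027

Adding 31 calendar days to Sep 3, 2026 gives Oct 4, 2026, which is the last day of the review period.
Adding 74 calendar days to Oct 4, 2026 gives Dec 17, 2026, which is the last day of the objection period.
The date closing becomes effective: Dec 17, 2026 + 60 days = Feb 15, 2027.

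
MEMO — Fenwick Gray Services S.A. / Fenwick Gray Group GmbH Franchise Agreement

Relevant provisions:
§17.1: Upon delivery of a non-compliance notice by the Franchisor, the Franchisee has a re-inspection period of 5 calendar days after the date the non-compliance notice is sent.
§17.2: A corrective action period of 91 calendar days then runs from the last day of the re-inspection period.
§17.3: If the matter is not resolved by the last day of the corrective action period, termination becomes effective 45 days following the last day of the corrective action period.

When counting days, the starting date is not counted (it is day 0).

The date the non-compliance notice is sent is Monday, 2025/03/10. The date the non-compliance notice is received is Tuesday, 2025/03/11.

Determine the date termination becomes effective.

The last day of the re-inspection period: 5 calendar days after 2025/03/10 is 2025/03/15.
The last day of the corrective action period: 2025/03/15 + 91 days = 2025/06/14.
The date termination becomes effective: 45 calendar days after 2025/06/14 is 2025/07/29.

2025/07/29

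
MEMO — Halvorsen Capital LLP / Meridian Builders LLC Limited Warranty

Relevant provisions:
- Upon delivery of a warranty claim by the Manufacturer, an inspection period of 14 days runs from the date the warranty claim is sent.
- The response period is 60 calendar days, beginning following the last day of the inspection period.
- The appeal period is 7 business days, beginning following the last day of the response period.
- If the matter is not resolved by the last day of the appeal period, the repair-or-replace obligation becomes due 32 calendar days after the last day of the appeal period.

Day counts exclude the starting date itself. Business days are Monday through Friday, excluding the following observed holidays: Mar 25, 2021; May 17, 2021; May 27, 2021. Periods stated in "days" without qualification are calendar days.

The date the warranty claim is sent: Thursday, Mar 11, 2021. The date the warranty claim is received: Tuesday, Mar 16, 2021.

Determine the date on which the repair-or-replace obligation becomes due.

The last day of the inspection period: Mar 11, 2021 + 14 days = Mar 25, 2021.
The last day of the response period: Mar 25, 2021 + 60 days = May 24, 2021.
The last day of the appeal period: counting 7 business days from Monday, May 24, 2021 (May 25, May 26, May 28, May 31, Jun 1, Jun 2, Jun 3, skipping weekends and the listed holiday on May 27) reaches Thursday, Jun 3, 2021.
The date on which the repair-or-replace obligation becomes due: Jun 3, 2021 + 32 days = Jul 5, 2021.

Jul 5, 2021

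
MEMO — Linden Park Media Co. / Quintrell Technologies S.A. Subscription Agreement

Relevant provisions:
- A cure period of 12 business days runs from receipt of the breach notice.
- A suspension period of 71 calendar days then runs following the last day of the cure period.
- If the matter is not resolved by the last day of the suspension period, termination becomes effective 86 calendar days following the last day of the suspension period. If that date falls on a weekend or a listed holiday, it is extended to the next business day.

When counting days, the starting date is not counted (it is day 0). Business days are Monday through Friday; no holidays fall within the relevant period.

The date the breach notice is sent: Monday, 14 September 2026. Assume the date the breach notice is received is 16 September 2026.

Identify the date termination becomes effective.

From Wednesday, 16 September 2026, 12 business days (Sep 17, Sep 18, Sep 21, Sep 22, …, Sep 30, Oct 1, Oct 2, skipping weekends) brings us to Friday, 2 October 2026, which is the last day of the cure period.
Adding 71 calendar days to 2 October 2026 gives 12 December 2026, which is the last day of the suspension period.
The date termination becomes effective: 12 December 2026 + 86 days = 8 March 2027. 8 March 2027 is a Monday, so no roll-forward applies.

8 March 2027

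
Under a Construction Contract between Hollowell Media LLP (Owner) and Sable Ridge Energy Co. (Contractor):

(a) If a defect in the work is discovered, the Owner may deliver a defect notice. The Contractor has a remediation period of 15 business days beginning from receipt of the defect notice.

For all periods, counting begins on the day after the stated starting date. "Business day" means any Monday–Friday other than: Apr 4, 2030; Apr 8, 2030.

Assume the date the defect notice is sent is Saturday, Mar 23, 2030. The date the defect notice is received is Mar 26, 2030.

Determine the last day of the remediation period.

The last day of the remediation period: 15 business days after Tuesday, Mar 26, 2030, skipping weekends and the listed holidays on Apr 4, Apr 8 — Mar 27, Mar 28, Mar 29, Apr 1, …, Apr 16, Apr 17, Apr 18 — lands on Thursday, Apr 18, 2030.

Apr 18, 2030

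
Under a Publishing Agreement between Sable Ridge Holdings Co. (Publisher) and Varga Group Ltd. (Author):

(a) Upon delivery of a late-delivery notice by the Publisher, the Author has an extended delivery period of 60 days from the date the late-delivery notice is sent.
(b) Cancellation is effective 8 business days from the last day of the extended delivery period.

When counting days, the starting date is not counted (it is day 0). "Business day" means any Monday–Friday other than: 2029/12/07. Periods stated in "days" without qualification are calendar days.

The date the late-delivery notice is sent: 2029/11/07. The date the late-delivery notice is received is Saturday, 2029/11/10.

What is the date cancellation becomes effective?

The last day of the extended delivery period: 60 calendar days after 2029/11/07 is 2030/01/06.
The date cancellation becomes effective: counting 8 business days from Sunday, 2030/01/06 (Jan 7, Jan 8, Jan 9, Jan 10, Jan 11, Jan 14, Jan 15, Jan 16, skipping weekends) reaches Wednesday, 2030/01/16.

2030/01/16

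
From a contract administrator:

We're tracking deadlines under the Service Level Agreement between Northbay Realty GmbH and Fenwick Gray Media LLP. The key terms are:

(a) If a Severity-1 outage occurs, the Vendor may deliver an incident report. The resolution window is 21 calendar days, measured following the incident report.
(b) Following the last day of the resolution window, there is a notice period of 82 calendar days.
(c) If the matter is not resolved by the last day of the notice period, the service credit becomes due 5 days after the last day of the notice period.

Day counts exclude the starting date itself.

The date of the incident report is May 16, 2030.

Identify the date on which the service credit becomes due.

September 1, 2030

The last day of the resolution window: May 16, 2030 + 21 days = June 6, 2030.
The last day of the notice period: 82 calendar days after June 6, 2030 is August 27, 2030.
The date on which the service credit becomes due: August 27, 2030 + 5 days = September 1, 2030.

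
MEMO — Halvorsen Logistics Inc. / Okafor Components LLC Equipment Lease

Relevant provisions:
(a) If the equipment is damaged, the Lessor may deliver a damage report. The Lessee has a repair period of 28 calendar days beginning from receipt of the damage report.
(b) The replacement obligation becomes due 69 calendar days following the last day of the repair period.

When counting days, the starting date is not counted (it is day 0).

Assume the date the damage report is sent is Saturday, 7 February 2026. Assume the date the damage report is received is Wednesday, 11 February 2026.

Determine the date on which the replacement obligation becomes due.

19 May 2026

The last day of the repair period: 11 February 2026 + 28 days = 11 March 2026.
Adding 69 calendar days to 11 March 2026 gives 19 May 2026, which is the date on which the replacement obligation becomes due.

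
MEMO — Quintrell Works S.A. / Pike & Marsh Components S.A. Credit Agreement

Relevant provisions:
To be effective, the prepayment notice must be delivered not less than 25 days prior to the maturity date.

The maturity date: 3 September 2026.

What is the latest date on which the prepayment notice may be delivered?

3 September 2026 minus 25 days is 9 August 2026.

9 August 2026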